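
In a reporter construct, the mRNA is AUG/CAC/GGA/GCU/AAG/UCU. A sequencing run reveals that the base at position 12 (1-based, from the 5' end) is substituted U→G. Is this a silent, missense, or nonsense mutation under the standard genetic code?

silent

Position 12 falls in codon 4: GCU → Ala.
After the substitution the codon is GCG → Ala.
Both encode Ala, so the change is synonymous.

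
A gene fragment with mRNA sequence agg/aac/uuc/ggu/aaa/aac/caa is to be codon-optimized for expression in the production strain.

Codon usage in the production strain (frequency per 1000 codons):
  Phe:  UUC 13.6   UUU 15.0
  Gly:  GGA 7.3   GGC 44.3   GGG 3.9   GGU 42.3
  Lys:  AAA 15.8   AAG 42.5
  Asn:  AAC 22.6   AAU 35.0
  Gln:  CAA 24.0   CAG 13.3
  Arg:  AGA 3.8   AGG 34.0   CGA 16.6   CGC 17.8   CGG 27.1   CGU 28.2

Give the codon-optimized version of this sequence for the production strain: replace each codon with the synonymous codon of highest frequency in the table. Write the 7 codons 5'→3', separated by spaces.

Codon 1 (Arg): best is AGG at 34.0.
Codon 2 (Asn): best is AAU at 35.0.
Codon 3 (Phe): best is UUU at 15.0.
Codon 4 (Gly): best is GGC at 44.3.
Codon 5 (Lys): best is AAG at 42.5.
Codon 6 (Asn): best is AAU at 35.0.
Codon 7 (Gln): best is CAA at 24.0.

AGG AAU UUU GGC AAG AAU CAA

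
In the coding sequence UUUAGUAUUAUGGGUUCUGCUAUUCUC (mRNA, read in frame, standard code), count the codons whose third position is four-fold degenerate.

Codon 1 UUU (Phe): third position 2-fold.
Codon 2 AGU (Ser): third position 2-fold.
Codon 3 AUU (Ile): third position 3-fold.
Codon 4 AUG (Met): third position 1-fold.
Codon 5 GGU (Gly): third position 4-fold.
Codon 6 UCU (Ser): third position 4-fold.
Codon 7 GCU (Ala): third position 4-fold.
Codon 8 AUU (Ile): third position 3-fold.
Codon 9 CUC (Leu): third position 4-fold.
Four-fold degenerate third positions: 4.

4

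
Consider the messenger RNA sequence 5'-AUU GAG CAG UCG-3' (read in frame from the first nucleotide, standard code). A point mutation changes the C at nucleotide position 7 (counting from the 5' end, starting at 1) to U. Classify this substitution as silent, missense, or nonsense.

Position 7 falls in codon 3: CAG → Gln.
After the substitution the codon is UAG → Stop.
The new codon is a stop codon, so this is a nonsense mutation.

nonsense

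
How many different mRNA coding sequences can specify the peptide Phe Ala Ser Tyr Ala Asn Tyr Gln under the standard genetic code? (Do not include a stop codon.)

3072

Phe: 2 codons.
Ala: 4 codons.
Ser: 6 codons.
Tyr: 2 codons.
Ala: 4 codons.
Asn: 2 codons.
Tyr: 2 codons.
Gln: 2 codons.
2 × 4 × 6 × 2 × 4 × 2 × 2 × 2 = 3072.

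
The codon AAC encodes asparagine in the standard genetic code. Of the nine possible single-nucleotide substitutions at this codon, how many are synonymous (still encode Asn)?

1

Position 1: none → 0 synonymous.
Position 2: none → 0 synonymous.
Position 3: AAU → 1 synonymous.
Total: 0 + 0 + 1 = 1.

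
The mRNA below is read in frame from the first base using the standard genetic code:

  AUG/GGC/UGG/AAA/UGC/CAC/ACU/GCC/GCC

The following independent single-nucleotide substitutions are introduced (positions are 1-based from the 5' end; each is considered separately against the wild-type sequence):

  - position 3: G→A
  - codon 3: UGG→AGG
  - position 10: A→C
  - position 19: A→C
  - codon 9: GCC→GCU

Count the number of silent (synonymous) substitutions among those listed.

Codon 1: AUG (Met) → AUA (Ile) — missense.
Codon 3: UGG (Trp) → AGG (Arg) — missense.
Codon 4: AAA (Lys) → CAA (Gln) — missense.
Codon 7: ACU (Thr) → CCU (Pro) — missense.
Codon 9: GCC (Ala) → GCU (Ala) — synonymous.
Synonymous: 1 of 5.

1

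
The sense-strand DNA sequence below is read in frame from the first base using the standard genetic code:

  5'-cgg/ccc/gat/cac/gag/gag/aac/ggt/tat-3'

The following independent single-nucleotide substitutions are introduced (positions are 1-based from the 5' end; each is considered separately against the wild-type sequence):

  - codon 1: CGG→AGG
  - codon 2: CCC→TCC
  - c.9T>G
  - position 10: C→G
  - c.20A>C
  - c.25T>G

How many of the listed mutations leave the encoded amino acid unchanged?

1

Codon 1: CGG (Arg) → AGG (Arg) — synonymous.
Codon 2: CCC (Pro) → TCC (Ser) — missense.
Codon 3: GAT (Asp) → GAG (Glu) — missense.
Codon 4: CAC (His) → GAC (Asp) — missense.
Codon 7: AAC (Asn) → ACC (Thr) — missense.
Codon 9: TAT (Tyr) → GAT (Asp) — missense.
Synonymous: 1 of 6.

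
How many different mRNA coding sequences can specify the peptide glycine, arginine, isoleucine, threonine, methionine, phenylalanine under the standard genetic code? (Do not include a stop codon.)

576

Gly: 4 codons.
Arg: 6 codons.
Ile: 3 codons.
Thr: 4 codons.
Met: 1 codon.
Phe: 2 codons.
4 × 6 × 3 × 4 × 1 × 2 = 576.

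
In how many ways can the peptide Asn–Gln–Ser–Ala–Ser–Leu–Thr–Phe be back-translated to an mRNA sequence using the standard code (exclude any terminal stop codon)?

27648

Asn: 2 codons.
Gln: 2 codons.
Ser: 6 codons.
Ala: 4 codons.
Ser: 6 codons.
Leu: 6 codons.
Thr: 4 codons.
Phe: 2 codons.
2 × 2 × 6 × 4 × 6 × 6 × 4 × 2 = 27648.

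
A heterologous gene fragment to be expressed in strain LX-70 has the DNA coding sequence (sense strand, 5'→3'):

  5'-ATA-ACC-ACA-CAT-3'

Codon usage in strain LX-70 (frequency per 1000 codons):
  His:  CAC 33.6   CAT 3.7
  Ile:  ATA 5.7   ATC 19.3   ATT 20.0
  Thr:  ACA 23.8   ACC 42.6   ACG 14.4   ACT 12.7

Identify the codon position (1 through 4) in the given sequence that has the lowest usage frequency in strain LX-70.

4

Codon 1 ATA (Ile): 5.7 per 1000.
Codon 2 ACC (Thr): 42.6 per 1000.
Codon 3 ACA (Thr): 23.8 per 1000.
Codon 4 CAT (His): 3.7 per 1000.
Lowest frequency is 3.7 at codon 4.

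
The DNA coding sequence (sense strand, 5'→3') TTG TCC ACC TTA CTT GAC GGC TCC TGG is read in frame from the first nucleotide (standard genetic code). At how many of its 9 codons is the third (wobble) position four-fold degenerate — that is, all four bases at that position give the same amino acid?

Codon 1 TTG (Leu): third position 2-fold.
Codon 2 TCC (Ser): third position 4-fold.
Codon 3 ACC (Thr): third position 4-fold.
Codon 4 TTA (Leu): third position 2-fold.
Codon 5 CTT (Leu): third position 4-fold.
Codon 6 GAC (Asp): third position 2-fold.
Codon 7 GGC (Gly): third position 4-fold.
Codon 8 TCC (Ser): third position 4-fold.
Codon 9 TGG (Trp): third position 1-fold.
Four-fold degenerate third positions: 5.

5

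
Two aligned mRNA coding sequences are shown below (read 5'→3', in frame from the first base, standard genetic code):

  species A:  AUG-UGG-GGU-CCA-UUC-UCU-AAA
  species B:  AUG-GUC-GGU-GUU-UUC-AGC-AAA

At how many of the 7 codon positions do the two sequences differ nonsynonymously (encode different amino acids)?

Codon 1: AUG Met / AUG Met — identical.
Codon 2: UGG Trp / GUC Val — nonsynonymous.
Codon 3: GGU Gly / GGU Gly — identical.
Codon 4: CCA Pro / GUU Val — nonsynonymous.
Codon 5: UUC Phe / UUC Phe — identical.
Codon 6: UCU Ser / AGC Ser — synonymous.
Codon 7: AAA Lys / AAA Lys — identical.
Nonsynonymous differences: 2.

2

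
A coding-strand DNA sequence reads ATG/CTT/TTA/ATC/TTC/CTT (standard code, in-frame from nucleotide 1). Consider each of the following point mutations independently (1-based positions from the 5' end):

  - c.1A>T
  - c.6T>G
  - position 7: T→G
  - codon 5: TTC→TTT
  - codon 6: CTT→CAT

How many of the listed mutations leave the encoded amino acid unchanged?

2

Codon 1: ATG (Met) → TTG (Leu) — missense.
Codon 2: CTT (Leu) → CTG (Leu) — synonymous.
Codon 3: TTA (Leu) → GTA (Val) — missense.
Codon 5: TTC (Phe) → TTT (Phe) — synonymous.
Codon 6: CTT (Leu) → CAT (His) — missense.
Synonymous: 2 of 5.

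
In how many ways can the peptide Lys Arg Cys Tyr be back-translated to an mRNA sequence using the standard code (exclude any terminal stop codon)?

Lys: 2 codons.
Arg: 6 codons.
Cys: 2 codons.
Tyr: 2 codons.
2 × 6 × 2 × 2 = 48.

48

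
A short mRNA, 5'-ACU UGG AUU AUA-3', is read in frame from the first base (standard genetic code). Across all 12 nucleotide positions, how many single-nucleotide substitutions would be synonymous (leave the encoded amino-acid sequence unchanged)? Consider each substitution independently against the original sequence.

7

Codon 1 (ACU, Thr): 3 synonymous substitutions.
Codon 2 (UGG, Trp): 0 synonymous substitutions.
Codon 3 (AUU, Ile): 2 synonymous substitutions.
Codon 4 (AUA, Ile): 2 synonymous substitutions.
Total: 3 + 0 + 2 + 2 = 7.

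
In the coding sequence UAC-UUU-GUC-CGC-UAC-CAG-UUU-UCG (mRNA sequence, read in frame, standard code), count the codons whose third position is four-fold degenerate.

Codon 1 UAC (Tyr): third position 2-fold.
Codon 2 UUU (Phe): third position 2-fold.
Codon 3 GUC (Val): third position 4-fold.
Codon 4 CGC (Arg): third position 4-fold.
Codon 5 UAC (Tyr): third position 2-fold.
Codon 6 CAG (Gln): third position 2-fold.
Codon 7 UUU (Phe): third position 2-fold.
Codon 8 UCG (Ser): third position 4-fold.
Four-fold degenerate third positions: 3.

3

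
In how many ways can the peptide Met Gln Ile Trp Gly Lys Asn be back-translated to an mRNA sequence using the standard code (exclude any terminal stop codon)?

96

Met: 1 codon.
Gln: 2 codons.
Ile: 3 codons.
Trp: 1 codon.
Gly: 4 codons.
Lys: 2 codons.
Asn: 2 codons.
1 × 2 × 3 × 1 × 4 × 2 × 2 = 96.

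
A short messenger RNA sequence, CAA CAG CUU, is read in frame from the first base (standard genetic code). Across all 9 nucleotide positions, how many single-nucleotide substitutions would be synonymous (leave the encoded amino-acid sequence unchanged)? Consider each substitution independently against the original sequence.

Codon 1 (CAA, Gln): 1 synonymous substitution.
Codon 2 (CAG, Gln): 1 synonymous substitution.
Codon 3 (CUU, Leu): 3 synonymous substitutions.
Total: 1 + 1 + 3 = 5.

5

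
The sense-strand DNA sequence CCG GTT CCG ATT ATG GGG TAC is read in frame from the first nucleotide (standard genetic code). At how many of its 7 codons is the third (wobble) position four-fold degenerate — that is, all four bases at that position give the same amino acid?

Codon 1 CCG (Pro): third position 4-fold.
Codon 2 GTT (Val): third position 4-fold.
Codon 3 CCG (Pro): third position 4-fold.
Codon 4 ATT (Ile): third position 3-fold.
Codon 5 ATG (Met): third position 1-fold.
Codon 6 GGG (Gly): third position 4-fold.
Codon 7 TAC (Tyr): third position 2-fold.
Four-fold degenerate third positions: 4.

4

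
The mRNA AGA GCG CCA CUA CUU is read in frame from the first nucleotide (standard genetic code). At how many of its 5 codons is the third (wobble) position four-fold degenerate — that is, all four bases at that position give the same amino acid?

4

Codon 1 AGA (Arg): third position 2-fold.
Codon 2 GCG (Ala): third position 4-fold.
Codon 3 CCA (Pro): third position 4-fold.
Codon 4 CUA (Leu): third position 4-fold.
Codon 5 CUU (Leu): third position 4-fold.
Four-fold degenerate third positions: 4.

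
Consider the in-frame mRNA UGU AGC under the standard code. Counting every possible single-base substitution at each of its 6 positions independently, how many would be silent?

2

Codon 1 (UGU, Cys): 1 synonymous substitution.
Codon 2 (AGC, Ser): 1 synonymous substitution.
Total: 1 + 1 = 2.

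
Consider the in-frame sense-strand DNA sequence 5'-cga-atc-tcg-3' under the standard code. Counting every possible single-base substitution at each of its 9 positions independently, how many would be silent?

Codon 1 (CGA, Arg): 4 synonymous substitutions.
Codon 2 (ATC, Ile): 2 synonymous substitutions.
Codon 3 (TCG, Ser): 3 synonymous substitutions.
Total: 4 + 2 + 3 = 9.

9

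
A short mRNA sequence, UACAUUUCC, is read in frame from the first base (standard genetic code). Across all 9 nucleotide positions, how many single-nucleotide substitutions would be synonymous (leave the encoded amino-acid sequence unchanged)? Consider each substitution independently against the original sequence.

Codon 1 (UAC, Tyr): 1 synonymous substitution.
Codon 2 (AUU, Ile): 2 synonymous substitutions.
Codon 3 (UCC, Ser): 3 synonymous substitutions.
Total: 1 + 2 + 3 = 6.

6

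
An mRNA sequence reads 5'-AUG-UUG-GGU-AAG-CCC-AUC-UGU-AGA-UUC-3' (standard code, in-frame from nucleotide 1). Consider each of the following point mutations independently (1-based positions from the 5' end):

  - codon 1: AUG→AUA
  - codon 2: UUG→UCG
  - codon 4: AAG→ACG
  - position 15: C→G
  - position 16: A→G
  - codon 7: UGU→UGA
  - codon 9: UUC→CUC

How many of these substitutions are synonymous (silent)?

Codon 1: AUG (Met) → AUA (Ile) — missense.
Codon 2: UUG (Leu) → UCG (Ser) — missense.
Codon 4: AAG (Lys) → ACG (Thr) — missense.
Codon 5: CCC (Pro) → CCG (Pro) — synonymous.
Codon 6: AUC (Ile) → GUC (Val) — missense.
Codon 7: UGU (Cys) → UGA (Stop) — nonsense.
Codon 9: UUC (Phe) → CUC (Leu) — missense.
Synonymous: 1 of 7.

1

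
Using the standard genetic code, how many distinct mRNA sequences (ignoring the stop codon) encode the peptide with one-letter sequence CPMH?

Cys: 2 codons.
Pro: 4 codons.
Met: 1 codon.
His: 2 codons.
2 × 4 × 1 × 2 = 16.

16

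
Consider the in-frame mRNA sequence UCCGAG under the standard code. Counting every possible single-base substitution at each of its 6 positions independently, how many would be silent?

Codon 1 (UCC, Ser): 3 synonymous substitutions.
Codon 2 (GAG, Glu): 1 synonymous substitution.
Total: 3 + 1 = 4.

4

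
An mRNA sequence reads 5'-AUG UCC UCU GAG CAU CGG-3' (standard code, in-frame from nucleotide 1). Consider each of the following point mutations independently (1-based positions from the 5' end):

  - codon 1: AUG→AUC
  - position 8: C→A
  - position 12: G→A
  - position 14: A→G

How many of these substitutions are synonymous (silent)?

Codon 1: AUG (Met) → AUC (Ile) — missense.
Codon 3: UCU (Ser) → UAU (Tyr) — missense.
Codon 4: GAG (Glu) → GAA (Glu) — synonymous.
Codon 5: CAU (His) → CGU (Arg) — missense.
Synonymous: 1 of 4.

1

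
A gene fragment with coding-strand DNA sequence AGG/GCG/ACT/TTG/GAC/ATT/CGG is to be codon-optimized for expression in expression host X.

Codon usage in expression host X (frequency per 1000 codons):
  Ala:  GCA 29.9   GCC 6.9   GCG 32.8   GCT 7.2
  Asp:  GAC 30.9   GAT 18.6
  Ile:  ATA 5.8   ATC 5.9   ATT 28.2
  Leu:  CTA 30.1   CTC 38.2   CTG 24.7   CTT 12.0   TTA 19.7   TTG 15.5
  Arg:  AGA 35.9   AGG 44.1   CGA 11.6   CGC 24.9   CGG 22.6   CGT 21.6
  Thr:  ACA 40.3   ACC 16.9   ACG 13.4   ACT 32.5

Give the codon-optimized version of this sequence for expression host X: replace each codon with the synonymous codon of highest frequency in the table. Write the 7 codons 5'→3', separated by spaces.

Codon 1 (Arg): best is AGG at 44.1.
Codon 2 (Ala): best is GCG at 32.8.
Codon 3 (Thr): best is ACA at 40.3.
Codon 4 (Leu): best is CTC at 38.2.
Codon 5 (Asp): best is GAC at 30.9.
Codon 6 (Ile): best is ATT at 28.2.
Codon 7 (Arg): best is AGG at 44.1.

AGG GCG ACA CTC GAC ATT AGG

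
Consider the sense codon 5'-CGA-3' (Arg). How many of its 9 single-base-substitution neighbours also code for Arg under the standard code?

Position 1: AGA → 1 synonymous.
Position 2: none → 0 synonymous.
Position 3: CGT, CGC, CGG → 3 synonymous.
Total: 1 + 0 + 3 = 4.

4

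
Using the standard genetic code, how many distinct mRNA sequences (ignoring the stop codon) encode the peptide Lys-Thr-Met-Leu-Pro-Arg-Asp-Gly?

Lys: 2 codons.
Thr: 4 codons.
Met: 1 codon.
Leu: 6 codons.
Pro: 4 codons.
Arg: 6 codons.
Asp: 2 codons.
Gly: 4 codons.
2 × 4 × 1 × 6 × 4 × 6 × 2 × 4 = 9216.

9216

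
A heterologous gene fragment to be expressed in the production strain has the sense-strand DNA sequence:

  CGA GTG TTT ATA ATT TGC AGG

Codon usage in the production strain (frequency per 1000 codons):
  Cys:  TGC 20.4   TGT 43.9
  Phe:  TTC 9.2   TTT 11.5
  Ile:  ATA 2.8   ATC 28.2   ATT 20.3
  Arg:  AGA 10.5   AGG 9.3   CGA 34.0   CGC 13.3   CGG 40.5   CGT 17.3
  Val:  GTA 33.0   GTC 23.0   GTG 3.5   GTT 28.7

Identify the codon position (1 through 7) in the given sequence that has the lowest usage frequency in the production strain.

4

Codon 1 CGA (Arg): 34.0 per 1000.
Codon 2 GTG (Val): 3.5 per 1000.
Codon 3 TTT (Phe): 11.5 per 1000.
Codon 4 ATA (Ile): 2.8 per 1000.
Codon 5 ATT (Ile): 20.3 per 1000.
Codon 6 TGC (Cys): 20.4 per 1000.
Codon 7 AGG (Arg): 9.3 per 1000.
Lowest frequency is 2.8 at codon 4.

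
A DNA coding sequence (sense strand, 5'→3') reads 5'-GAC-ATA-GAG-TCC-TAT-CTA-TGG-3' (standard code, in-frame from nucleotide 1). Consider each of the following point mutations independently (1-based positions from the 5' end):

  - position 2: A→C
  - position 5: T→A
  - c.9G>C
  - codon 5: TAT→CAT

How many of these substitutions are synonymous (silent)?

0

Codon 1: GAC (Asp) → GCC (Ala) — missense.
Codon 2: ATA (Ile) → AAA (Lys) — missense.
Codon 3: GAG (Glu) → GAC (Asp) — missense.
Codon 5: TAT (Tyr) → CAT (His) — missense.
Synonymous: 0 of 4.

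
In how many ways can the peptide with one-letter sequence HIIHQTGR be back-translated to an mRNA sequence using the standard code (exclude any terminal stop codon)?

His: 2 codons.
Ile: 3 codons.
Ile: 3 codons.
His: 2 codons.
Gln: 2 codons.
Thr: 4 codons.
Gly: 4 codons.
Arg: 6 codons.
2 × 3 × 3 × 2 × 2 × 4 × 4 × 6 = 6912.

6912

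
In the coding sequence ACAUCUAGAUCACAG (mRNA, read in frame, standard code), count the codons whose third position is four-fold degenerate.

3

Codon 1 ACA (Thr): third position 4-fold.
Codon 2 UCU (Ser): third position 4-fold.
Codon 3 AGA (Arg): third position 2-fold.
Codon 4 UCA (Ser): third position 4-fold.
Codon 5 CAG (Gln): third position 2-fold.
Four-fold degenerate third positions: 3.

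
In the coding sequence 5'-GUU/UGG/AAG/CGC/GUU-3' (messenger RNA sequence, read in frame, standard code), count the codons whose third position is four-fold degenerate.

Codon 1 GUU (Val): third position 4-fold.
Codon 2 UGG (Trp): third position 1-fold.
Codon 3 AAG (Lys): third position 2-fold.
Codon 4 CGC (Arg): third position 4-fold.
Codon 5 GUU (Val): third position 4-fold.
Four-fold degenerate third positions: 3.

3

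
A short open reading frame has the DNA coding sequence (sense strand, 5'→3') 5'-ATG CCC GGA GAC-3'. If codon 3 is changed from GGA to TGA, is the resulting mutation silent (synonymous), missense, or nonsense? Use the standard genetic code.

Position 7 falls in codon 3: GGA → Gly.
After the substitution the codon is TGA → Stop.
The new codon is a stop codon, so this is a nonsense mutation.

nonsense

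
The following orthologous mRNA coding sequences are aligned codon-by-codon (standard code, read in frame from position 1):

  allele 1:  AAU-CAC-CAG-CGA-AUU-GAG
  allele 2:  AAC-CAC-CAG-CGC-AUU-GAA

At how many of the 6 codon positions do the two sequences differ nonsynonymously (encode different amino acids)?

Codon 1: AAU Asn / AAC Asn — synonymous.
Codon 2: CAC His / CAC His — identical.
Codon 3: CAG Gln / CAG Gln — identical.
Codon 4: CGA Arg / CGC Arg — synonymous.
Codon 5: AUU Ile / AUU Ile — identical.
Codon 6: GAG Glu / GAA Glu — synonymous.
Nonsynonymous differences: 0.

0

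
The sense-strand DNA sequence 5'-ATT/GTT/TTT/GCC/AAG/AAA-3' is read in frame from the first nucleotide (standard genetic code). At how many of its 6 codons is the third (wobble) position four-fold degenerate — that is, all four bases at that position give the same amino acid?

Codon 1 ATT (Ile): third position 3-fold.
Codon 2 GTT (Val): third position 4-fold.
Codon 3 TTT (Phe): third position 2-fold.
Codon 4 GCC (Ala): third position 4-fold.
Codon 5 AAG (Lys): third position 2-fold.
Codon 6 AAA (Lys): third position 2-fold.
Four-fold degenerate third positions: 2.

2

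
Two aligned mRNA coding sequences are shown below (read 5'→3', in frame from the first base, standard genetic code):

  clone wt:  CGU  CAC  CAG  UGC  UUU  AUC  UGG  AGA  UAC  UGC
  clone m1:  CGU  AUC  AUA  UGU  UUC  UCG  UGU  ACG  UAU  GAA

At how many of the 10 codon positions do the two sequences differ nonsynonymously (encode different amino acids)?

6

Codon 1: CGU Arg / CGU Arg — identical.
Codon 2: CAC His / AUC Ile — nonsynonymous.
Codon 3: CAG Gln / AUA Ile — nonsynonymous.
Codon 4: UGC Cys / UGU Cys — synonymous.
Codon 5: UUU Phe / UUC Phe — synonymous.
Codon 6: AUC Ile / UCG Ser — nonsynonymous.
Codon 7: UGG Trp / UGU Cys — nonsynonymous.
Codon 8: AGA Arg / ACG Thr — nonsynonymous.
Codon 9: UAC Tyr / UAU Tyr — synonymous.
Codon 10: UGC Cys / GAA Glu — nonsynonymous.
Nonsynonymous differences: 6.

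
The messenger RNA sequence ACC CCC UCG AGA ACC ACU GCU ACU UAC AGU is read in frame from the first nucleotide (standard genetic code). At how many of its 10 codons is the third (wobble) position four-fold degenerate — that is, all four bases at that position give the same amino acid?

Codon 1 ACC (Thr): third position 4-fold.
Codon 2 CCC (Pro): third position 4-fold.
Codon 3 UCG (Ser): third position 4-fold.
Codon 4 AGA (Arg): third position 2-fold.
Codon 5 ACC (Thr): third position 4-fold.
Codon 6 ACU (Thr): third position 4-fold.
Codon 7 GCU (Ala): third position 4-fold.
Codon 8 ACU (Thr): third position 4-fold.
Codon 9 UAC (Tyr): third position 2-fold.
Codon 10 AGU (Ser): third position 2-fold.
Four-fold degenerate third positions: 7.

7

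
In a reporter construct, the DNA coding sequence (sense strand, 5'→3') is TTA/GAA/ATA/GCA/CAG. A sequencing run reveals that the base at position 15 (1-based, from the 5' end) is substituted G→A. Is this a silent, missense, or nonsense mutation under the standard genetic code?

silent

Position 15 falls in codon 5: CAG → Gln.
After the substitution the codon is CAA → Gln.
Both encode Gln, so the change is synonymous.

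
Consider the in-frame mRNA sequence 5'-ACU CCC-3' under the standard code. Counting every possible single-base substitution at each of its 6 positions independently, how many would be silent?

Codon 1 (ACU, Thr): 3 synonymous substitutions.
Codon 2 (CCC, Pro): 3 synonymous substitutions.
Total: 3 + 3 = 6.

6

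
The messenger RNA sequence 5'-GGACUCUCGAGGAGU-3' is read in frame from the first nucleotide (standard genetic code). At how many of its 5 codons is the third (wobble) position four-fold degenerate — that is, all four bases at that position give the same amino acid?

3

Codon 1 GGA (Gly): third position 4-fold.
Codon 2 CUC (Leu): third position 4-fold.
Codon 3 UCG (Ser): third position 4-fold.
Codon 4 AGG (Arg): third position 2-fold.
Codon 5 AGU (Ser): third position 2-fold.
Four-fold degenerate third positions: 3.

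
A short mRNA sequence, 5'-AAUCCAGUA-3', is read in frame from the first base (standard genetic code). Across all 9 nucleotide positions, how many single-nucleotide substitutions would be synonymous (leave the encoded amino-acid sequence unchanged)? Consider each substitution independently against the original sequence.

Codon 1 (AAU, Asn): 1 synonymous substitution.
Codon 2 (CCA, Pro): 3 synonymous substitutions.
Codon 3 (GUA, Val): 3 synonymous substitutions.
Total: 1 + 3 + 3 = 7.

7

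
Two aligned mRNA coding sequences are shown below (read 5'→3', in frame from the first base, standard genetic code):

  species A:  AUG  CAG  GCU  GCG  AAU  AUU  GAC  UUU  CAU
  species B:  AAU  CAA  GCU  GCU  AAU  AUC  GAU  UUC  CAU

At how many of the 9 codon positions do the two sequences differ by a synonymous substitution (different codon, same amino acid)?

5

Codon 1: AUG Met / AAU Asn — nonsynonymous.
Codon 2: CAG Gln / CAA Gln — synonymous.
Codon 3: GCU Ala / GCU Ala — identical.
Codon 4: GCG Ala / GCU Ala — synonymous.
Codon 5: AAU Asn / AAU Asn — identical.
Codon 6: AUU Ile / AUC Ile — synonymous.
Codon 7: GAC Asp / GAU Asp — synonymous.
Codon 8: UUU Phe / UUC Phe — synonymous.
Codon 9: CAU His / CAU His — identical.
Synonymous differences: 5.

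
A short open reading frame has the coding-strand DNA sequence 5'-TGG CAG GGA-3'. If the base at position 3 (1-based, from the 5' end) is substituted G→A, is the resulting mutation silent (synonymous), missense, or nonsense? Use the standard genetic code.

Position 3 falls in codon 1: TGG → Trp.
After the substitution the codon is TGA → Stop.
The new codon is a stop codon, so this is a nonsense mutation.

nonsense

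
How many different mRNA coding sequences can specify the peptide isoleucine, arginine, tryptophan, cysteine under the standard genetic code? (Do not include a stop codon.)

Ile: 3 codons.
Arg: 6 codons.
Trp: 1 codon.
Cys: 2 codons.
3 × 6 × 1 × 2 = 36.

36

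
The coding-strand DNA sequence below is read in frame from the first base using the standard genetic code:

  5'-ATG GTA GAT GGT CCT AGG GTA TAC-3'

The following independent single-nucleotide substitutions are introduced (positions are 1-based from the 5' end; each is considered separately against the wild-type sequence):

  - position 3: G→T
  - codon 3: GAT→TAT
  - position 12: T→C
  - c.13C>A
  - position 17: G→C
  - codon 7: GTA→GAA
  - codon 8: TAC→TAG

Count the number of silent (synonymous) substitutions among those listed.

Codon 1: ATG (Met) → ATT (Ile) — missense.
Codon 3: GAT (Asp) → TAT (Tyr) — missense.
Codon 4: GGT (Gly) → GGC (Gly) — synonymous.
Codon 5: CCT (Pro) → ACT (Thr) — missense.
Codon 6: AGG (Arg) → ACG (Thr) — missense.
Codon 7: GTA (Val) → GAA (Glu) — missense.
Codon 8: TAC (Tyr) → TAG (Stop) — nonsense.
Synonymous: 1 of 7.

1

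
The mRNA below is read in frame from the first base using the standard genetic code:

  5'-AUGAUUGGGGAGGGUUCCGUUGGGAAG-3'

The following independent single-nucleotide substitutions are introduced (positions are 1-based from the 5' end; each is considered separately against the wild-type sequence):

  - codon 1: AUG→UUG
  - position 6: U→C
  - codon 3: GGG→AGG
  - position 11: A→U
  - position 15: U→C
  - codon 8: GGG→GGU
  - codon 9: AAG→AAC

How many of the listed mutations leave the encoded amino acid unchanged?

Codon 1: AUG (Met) → UUG (Leu) — missense.
Codon 2: AUU (Ile) → AUC (Ile) — synonymous.
Codon 3: GGG (Gly) → AGG (Arg) — missense.
Codon 4: GAG (Glu) → GUG (Val) — missense.
Codon 5: GGU (Gly) → GGC (Gly) — synonymous.
Codon 8: GGG (Gly) → GGU (Gly) — synonymous.
Codon 9: AAG (Lys) → AAC (Asn) — missense.
Synonymous: 3 of 7.

3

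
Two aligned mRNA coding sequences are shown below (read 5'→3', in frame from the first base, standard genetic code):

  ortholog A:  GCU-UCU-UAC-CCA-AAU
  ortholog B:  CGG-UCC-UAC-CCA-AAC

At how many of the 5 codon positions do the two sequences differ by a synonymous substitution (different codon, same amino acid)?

2

Codon 1: GCU Ala / CGG Arg — nonsynonymous.
Codon 2: UCU Ser / UCC Ser — synonymous.
Codon 3: UAC Tyr / UAC Tyr — identical.
Codon 4: CCA Pro / CCA Pro — identical.
Codon 5: AAU Asn / AAC Asn — synonymous.
Synonymous differences: 2.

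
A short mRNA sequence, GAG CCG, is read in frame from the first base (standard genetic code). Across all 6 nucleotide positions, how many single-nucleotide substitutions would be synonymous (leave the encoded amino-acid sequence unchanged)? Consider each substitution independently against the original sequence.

4

Codon 1 (GAG, Glu): 1 synonymous substitution.
Codon 2 (CCG, Pro): 3 synonymous substitutions.
Total: 1 + 3 = 4.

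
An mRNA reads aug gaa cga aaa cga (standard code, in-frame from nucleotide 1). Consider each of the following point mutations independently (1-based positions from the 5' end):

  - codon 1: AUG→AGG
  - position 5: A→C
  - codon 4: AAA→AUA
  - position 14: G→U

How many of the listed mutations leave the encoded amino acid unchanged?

Codon 1: AUG (Met) → AGG (Arg) — missense.
Codon 2: GAA (Glu) → GCA (Ala) — missense.
Codon 4: AAA (Lys) → AUA (Ile) — missense.
Codon 5: CGA (Arg) → CUA (Leu) — missense.
Synonymous: 0 of 4.

0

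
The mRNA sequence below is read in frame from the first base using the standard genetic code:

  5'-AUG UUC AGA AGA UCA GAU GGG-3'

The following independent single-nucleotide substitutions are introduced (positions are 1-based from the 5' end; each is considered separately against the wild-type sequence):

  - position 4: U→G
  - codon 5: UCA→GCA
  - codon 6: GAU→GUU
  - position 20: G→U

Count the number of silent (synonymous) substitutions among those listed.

0

Codon 2: UUC (Phe) → GUC (Val) — missense.
Codon 5: UCA (Ser) → GCA (Ala) — missense.
Codon 6: GAU (Asp) → GUU (Val) — missense.
Codon 7: GGG (Gly) → GUG (Val) — missense.
Synonymous: 0 of 4.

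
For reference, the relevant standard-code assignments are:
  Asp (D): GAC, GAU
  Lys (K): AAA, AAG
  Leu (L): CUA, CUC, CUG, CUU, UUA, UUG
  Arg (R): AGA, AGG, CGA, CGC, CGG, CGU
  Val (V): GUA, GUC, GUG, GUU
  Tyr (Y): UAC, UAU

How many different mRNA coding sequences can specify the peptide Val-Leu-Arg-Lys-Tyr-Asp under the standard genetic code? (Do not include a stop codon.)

Val: 4 codons.
Leu: 6 codons.
Arg: 6 codons.
Lys: 2 codons.
Tyr: 2 codons.
Asp: 2 codons.
4 × 6 × 6 × 2 × 2 × 2 = 1152.

1152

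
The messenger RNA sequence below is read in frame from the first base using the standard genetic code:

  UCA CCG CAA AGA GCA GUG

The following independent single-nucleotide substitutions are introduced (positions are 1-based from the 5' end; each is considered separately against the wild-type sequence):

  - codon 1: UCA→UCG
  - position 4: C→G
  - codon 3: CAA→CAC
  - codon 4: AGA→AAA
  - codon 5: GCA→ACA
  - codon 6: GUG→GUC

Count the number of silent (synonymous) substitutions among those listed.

2

Codon 1: UCA (Ser) → UCG (Ser) — synonymous.
Codon 2: CCG (Pro) → GCG (Ala) — missense.
Codon 3: CAA (Gln) → CAC (His) — missense.
Codon 4: AGA (Arg) → AAA (Lys) — missense.
Codon 5: GCA (Ala) → ACA (Thr) — missense.
Codon 6: GUG (Val) → GUC (Val) — synonymous.
Synonymous: 2 of 6.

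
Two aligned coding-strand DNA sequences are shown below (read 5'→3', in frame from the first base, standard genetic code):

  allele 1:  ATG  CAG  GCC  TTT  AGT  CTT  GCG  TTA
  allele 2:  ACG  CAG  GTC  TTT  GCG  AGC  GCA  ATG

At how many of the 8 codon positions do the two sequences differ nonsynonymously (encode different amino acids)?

Codon 1: ATG Met / ACG Thr — nonsynonymous.
Codon 2: CAG Gln / CAG Gln — identical.
Codon 3: GCC Ala / GTC Val — nonsynonymous.
Codon 4: TTT Phe / TTT Phe — identical.
Codon 5: AGT Ser / GCG Ala — nonsynonymous.
Codon 6: CTT Leu / AGC Ser — nonsynonymous.
Codon 7: GCG Ala / GCA Ala — synonymous.
Codon 8: TTA Leu / ATG Met — nonsynonymous.
Nonsynonymous differences: 5.

5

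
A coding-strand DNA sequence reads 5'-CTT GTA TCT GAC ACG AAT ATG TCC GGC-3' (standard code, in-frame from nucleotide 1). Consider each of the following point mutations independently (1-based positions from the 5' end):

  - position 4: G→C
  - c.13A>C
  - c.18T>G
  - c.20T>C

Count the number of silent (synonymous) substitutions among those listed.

Codon 2: GTA (Val) → CTA (Leu) — missense.
Codon 5: ACG (Thr) → CCG (Pro) — missense.
Codon 6: AAT (Asn) → AAG (Lys) — missense.
Codon 7: ATG (Met) → ACG (Thr) — missense.
Synonymous: 0 of 4.

0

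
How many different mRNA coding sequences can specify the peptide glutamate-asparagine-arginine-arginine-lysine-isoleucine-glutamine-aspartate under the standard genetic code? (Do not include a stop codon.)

Glu: 2 codons.
Asn: 2 codons.
Arg: 6 codons.
Arg: 6 codons.
Lys: 2 codons.
Ile: 3 codons.
Gln: 2 codons.
Asp: 2 codons.
2 × 2 × 6 × 6 × 2 × 3 × 2 × 2 = 3456.

3456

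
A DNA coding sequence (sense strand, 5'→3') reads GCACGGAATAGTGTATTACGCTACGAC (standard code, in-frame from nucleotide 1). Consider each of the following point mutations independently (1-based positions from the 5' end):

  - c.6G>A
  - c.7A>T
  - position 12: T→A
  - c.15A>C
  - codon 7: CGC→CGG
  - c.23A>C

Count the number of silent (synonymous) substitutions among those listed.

3

Codon 2: CGG (Arg) → CGA (Arg) — synonymous.
Codon 3: AAT (Asn) → TAT (Tyr) — missense.
Codon 4: AGT (Ser) → AGA (Arg) — missense.
Codon 5: GTA (Val) → GTC (Val) — synonymous.
Codon 7: CGC (Arg) → CGG (Arg) — synonymous.
Codon 8: TAC (Tyr) → TCC (Ser) — missense.
Synonymous: 3 of 6.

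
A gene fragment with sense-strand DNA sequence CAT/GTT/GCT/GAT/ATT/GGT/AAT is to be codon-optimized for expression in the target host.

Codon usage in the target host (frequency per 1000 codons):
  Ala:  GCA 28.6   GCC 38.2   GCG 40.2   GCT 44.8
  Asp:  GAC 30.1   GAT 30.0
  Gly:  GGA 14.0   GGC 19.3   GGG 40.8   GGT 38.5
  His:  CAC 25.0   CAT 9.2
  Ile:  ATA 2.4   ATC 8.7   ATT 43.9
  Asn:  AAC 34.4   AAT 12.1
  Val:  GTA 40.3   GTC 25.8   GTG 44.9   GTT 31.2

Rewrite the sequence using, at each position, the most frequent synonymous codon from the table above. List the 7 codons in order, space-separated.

Codon 1 (His): best is CAC at 25.0.
Codon 2 (Val): best is GTG at 44.9.
Codon 3 (Ala): best is GCT at 44.8.
Codon 4 (Asp): best is GAC at 30.1.
Codon 5 (Ile): best is ATT at 43.9.
Codon 6 (Gly): best is GGG at 40.8.
Codon 7 (Asn): best is AAC at 34.4.

CAC GTG GCT GAC ATT GGG AAC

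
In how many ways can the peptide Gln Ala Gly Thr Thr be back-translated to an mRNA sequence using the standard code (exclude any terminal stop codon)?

512

Gln: 2 codons.
Ala: 4 codons.
Gly: 4 codons.
Thr: 4 codons.
Thr: 4 codons.
2 × 4 × 4 × 4 × 4 = 512.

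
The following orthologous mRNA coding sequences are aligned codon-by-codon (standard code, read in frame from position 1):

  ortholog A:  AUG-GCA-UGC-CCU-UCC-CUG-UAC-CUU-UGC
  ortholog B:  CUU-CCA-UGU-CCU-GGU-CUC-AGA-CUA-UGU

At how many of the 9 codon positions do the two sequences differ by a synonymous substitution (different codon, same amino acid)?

4

Codon 1: AUG Met / CUU Leu — nonsynonymous.
Codon 2: GCA Ala / CCA Pro — nonsynonymous.
Codon 3: UGC Cys / UGU Cys — synonymous.
Codon 4: CCU Pro / CCU Pro — identical.
Codon 5: UCC Ser / GGU Gly — nonsynonymous.
Codon 6: CUG Leu / CUC Leu — synonymous.
Codon 7: UAC Tyr / AGA Arg — nonsynonymous.
Codon 8: CUU Leu / CUA Leu — synonymous.
Codon 9: UGC Cys / UGU Cys — synonymous.
Synonymous differences: 4.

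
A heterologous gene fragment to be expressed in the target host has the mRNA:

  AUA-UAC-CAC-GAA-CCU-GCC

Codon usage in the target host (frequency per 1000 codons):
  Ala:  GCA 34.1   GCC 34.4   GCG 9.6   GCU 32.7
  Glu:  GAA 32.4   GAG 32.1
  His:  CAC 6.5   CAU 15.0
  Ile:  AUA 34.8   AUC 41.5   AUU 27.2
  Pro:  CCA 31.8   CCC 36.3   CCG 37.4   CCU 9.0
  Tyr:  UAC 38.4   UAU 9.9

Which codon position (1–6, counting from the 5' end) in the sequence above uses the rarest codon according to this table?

3

Codon 1 AUA (Ile): 34.8 per 1000.
Codon 2 UAC (Tyr): 38.4 per 1000.
Codon 3 CAC (His): 6.5 per 1000.
Codon 4 GAA (Glu): 32.4 per 1000.
Codon 5 CCU (Pro): 9.0 per 1000.
Codon 6 GCC (Ala): 34.4 per 1000.
Lowest frequency is 6.5 at codon 3.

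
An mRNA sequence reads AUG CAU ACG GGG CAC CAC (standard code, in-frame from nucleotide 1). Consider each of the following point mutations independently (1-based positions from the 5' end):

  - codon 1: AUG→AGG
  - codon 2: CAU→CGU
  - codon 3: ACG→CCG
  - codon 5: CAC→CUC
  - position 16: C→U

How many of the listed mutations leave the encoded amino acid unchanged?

0

Codon 1: AUG (Met) → AGG (Arg) — missense.
Codon 2: CAU (His) → CGU (Arg) — missense.
Codon 3: ACG (Thr) → CCG (Pro) — missense.
Codon 5: CAC (His) → CUC (Leu) — missense.
Codon 6: CAC (His) → UAC (Tyr) — missense.
Synonymous: 0 of 5.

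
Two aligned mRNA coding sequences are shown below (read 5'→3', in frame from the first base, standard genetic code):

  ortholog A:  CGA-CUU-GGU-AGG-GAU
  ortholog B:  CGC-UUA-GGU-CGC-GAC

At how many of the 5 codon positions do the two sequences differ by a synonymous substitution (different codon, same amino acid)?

Codon 1: CGA Arg / CGC Arg — synonymous.
Codon 2: CUU Leu / UUA Leu — synonymous.
Codon 3: GGU Gly / GGU Gly — identical.
Codon 4: AGG Arg / CGC Arg — synonymous.
Codon 5: GAU Asp / GAC Asp — synonymous.
Synonymous differences: 4.

4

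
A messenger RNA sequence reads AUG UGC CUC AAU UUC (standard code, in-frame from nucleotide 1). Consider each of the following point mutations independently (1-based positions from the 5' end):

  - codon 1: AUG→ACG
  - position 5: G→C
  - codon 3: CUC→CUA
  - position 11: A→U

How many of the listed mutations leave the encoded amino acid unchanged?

Codon 1: AUG (Met) → ACG (Thr) — missense.
Codon 2: UGC (Cys) → UCC (Ser) — missense.
Codon 3: CUC (Leu) → CUA (Leu) — synonymous.
Codon 4: AAU (Asn) → AUU (Ile) — missense.
Synonymous: 1 of 4.

1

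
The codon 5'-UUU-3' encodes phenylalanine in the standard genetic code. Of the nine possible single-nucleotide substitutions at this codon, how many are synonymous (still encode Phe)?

Position 1: none → 0 synonymous.
Position 2: none → 0 synonymous.
Position 3: UUC → 1 synonymous.
Total: 0 + 0 + 1 = 1.

1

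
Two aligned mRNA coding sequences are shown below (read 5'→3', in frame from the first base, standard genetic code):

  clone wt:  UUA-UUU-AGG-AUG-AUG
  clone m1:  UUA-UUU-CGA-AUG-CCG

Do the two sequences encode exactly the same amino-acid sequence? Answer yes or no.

Codon 1: UUA Leu / UUA Leu — identical.
Codon 2: UUU Phe / UUU Phe — identical.
Codon 3: AGG Arg / CGA Arg — synonymous.
Codon 4: AUG Met / AUG Met — identical.
Codon 5: AUG Met / CCG Pro — nonsynonymous.
Nonsynonymous differences: 1 → different protein.

no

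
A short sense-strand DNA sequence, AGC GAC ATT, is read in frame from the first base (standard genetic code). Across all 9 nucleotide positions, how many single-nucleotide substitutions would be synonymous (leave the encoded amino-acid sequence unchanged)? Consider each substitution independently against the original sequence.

4

Codon 1 (AGC, Ser): 1 synonymous substitution.
Codon 2 (GAC, Asp): 1 synonymous substitution.
Codon 3 (ATT, Ile): 2 synonymous substitutions.
Total: 1 + 1 + 2 = 4.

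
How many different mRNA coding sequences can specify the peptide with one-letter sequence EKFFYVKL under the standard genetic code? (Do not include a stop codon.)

Glu: 2 codons.
Lys: 2 codons.
Phe: 2 codons.
Phe: 2 codons.
Tyr: 2 codons.
Val: 4 codons.
Lys: 2 codons.
Leu: 6 codons.
2 × 2 × 2 × 2 × 2 × 4 × 2 × 6 = 1536.

1536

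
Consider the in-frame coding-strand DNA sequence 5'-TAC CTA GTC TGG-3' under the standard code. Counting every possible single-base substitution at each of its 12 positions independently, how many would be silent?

Codon 1 (TAC, Tyr): 1 synonymous substitution.
Codon 2 (CTA, Leu): 4 synonymous substitutions.
Codon 3 (GTC, Val): 3 synonymous substitutions.
Codon 4 (TGG, Trp): 0 synonymous substitutions.
Total: 1 + 4 + 3 + 0 = 8.

8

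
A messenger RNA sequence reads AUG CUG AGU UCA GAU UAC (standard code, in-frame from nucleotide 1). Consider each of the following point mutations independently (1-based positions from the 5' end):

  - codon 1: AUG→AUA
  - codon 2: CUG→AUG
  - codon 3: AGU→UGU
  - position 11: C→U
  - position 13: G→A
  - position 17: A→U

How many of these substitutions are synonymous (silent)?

0

Codon 1: AUG (Met) → AUA (Ile) — missense.
Codon 2: CUG (Leu) → AUG (Met) — missense.
Codon 3: AGU (Ser) → UGU (Cys) — missense.
Codon 4: UCA (Ser) → UUA (Leu) — missense.
Codon 5: GAU (Asp) → AAU (Asn) — missense.
Codon 6: UAC (Tyr) → UUC (Phe) — missense.
Synonymous: 0 of 6.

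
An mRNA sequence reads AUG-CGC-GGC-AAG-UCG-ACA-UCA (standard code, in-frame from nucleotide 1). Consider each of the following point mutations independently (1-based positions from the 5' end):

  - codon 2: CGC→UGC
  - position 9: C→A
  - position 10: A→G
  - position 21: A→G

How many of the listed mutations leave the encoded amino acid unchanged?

Codon 2: CGC (Arg) → UGC (Cys) — missense.
Codon 3: GGC (Gly) → GGA (Gly) — synonymous.
Codon 4: AAG (Lys) → GAG (Glu) — missense.
Codon 7: UCA (Ser) → UCG (Ser) — synonymous.
Synonymous: 2 of 4.

2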